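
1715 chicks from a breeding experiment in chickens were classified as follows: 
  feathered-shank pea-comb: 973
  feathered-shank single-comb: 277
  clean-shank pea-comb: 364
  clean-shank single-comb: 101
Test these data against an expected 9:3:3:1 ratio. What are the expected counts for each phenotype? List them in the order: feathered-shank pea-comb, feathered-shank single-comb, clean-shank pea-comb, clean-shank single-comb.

The 9:3:3:1 ratio has 16 parts, so with N = 1715 the expected counts are:
  feathered-shank pea-comb: 1715 × 9/16 = 964.6875
  feathered-shank single-comb: 1715 × 3/16 = 321.5625
  clean-shank pea-comb: 1715 × 3/16 = 321.5625
  clean-shank single-comb: 1715 × 1/16 = 107.1875

964.6875, 321.5625, 321.5625, 107.1875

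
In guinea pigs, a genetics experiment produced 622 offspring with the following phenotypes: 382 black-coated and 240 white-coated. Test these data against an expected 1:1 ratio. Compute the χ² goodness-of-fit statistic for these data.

Expected counts for N = 622 under a 1:1 ratio (total parts = 2):
  black-coated: 622 × 1/2 = 311
  white-coated: 622 × 1/2 = 311
χ² = Σ (O − E)² / E
  black-coated: (382 − 311)² / 311 = 16.2090
  white-coated: (240 − 311)² / 311 = 16.2090
χ² = 16.2090 + 16.2090 = 32.418

32.418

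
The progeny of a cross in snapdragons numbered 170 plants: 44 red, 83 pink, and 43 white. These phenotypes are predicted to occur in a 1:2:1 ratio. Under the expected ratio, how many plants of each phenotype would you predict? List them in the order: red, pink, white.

42.5, 85, 42.5

Expected counts for N = 170 under a 1:2:1 ratio (total parts = 4):
  red: 170 × 1/4 = 42.5
  pink: 170 × 2/4 = 85
  white: 170 × 1/4 = 42.5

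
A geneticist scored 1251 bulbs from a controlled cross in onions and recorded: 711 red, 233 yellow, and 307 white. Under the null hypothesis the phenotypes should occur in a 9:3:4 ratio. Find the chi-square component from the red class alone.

0.076

Under the 9:3:4 hypothesis (Σ ratio = 16, N = 1251):
  red: 1251 × 9/16 = 703.6875
  yellow: 1251 × 3/16 = 234.5625
  white: 1251 × 4/16 = 312.75
Contribution of red: (711 − 703.6875)² / 703.6875 = 0.0760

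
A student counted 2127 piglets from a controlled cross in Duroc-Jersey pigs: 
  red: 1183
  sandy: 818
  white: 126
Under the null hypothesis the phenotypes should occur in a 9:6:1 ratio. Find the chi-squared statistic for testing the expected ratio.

1.033

Expected counts for N = 2127 under a 9:6:1 ratio (total parts = 16):
  red: 2127 × 9/16 = 1196.4375
  sandy: 2127 × 6/16 = 797.625
  white: 2127 × 1/16 = 132.9375
χ² = Σ (O − E)² / E
  red: (1183 − 1196.4375)² / 1196.4375 = 0.1509
  sandy: (818 − 797.625)² / 797.625 = 0.5205
  white: (126 − 132.9375)² / 132.9375 = 0.3620
χ² = 0.1509 + 0.5205 + 0.3620 = 1.0334 ≈ 1.033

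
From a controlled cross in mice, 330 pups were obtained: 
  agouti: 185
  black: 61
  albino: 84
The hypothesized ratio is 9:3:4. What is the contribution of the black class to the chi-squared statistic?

0.012

The 9:3:4 ratio has 16 parts, so with N = 330 the expected counts are:
  agouti: 330 × 9/16 = 185.625
  black: 330 × 3/16 = 61.875
  albino: 330 × 4/16 = 82.5
Contribution of black: (61 − 61.875)² / 61.875 = 0.0124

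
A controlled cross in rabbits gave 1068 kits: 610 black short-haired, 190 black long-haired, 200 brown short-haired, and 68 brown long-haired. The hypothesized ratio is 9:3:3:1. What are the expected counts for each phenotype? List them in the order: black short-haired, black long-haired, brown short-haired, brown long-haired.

600.75, 200.25, 200.25, 66.75

Expected counts for N = 1068 under a 9:3:3:1 ratio (total parts = 16):
  black short-haired: 1068 × 9/16 = 600.75
  black long-haired: 1068 × 3/16 = 200.25
  brown short-haired: 1068 × 3/16 = 200.25
  brown long-haired: 1068 × 1/16 = 66.75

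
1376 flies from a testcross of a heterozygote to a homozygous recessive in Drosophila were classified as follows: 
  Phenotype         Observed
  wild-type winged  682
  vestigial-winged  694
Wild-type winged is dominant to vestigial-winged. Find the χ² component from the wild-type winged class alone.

A testcross of a heterozygote (Aa × aa) gives a 1:1 phenotypic ratio.
The 1:1 ratio has 2 parts, so with N = 1376 the expected counts are:
  wild-type winged: 1376 × 1/2 = 688
  vestigial-winged: 1376 × 1/2 = 688
Contribution of wild-type winged: (682 − 688)² / 688 = 0.0523

0.052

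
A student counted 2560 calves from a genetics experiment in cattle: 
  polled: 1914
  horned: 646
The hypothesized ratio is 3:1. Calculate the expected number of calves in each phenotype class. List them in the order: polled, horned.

Under the 3:1 hypothesis (Σ ratio = 4, N = 2560):
  polled: 2560 × 3/4 = 1920
  horned: 2560 × 1/4 = 640

1920, 640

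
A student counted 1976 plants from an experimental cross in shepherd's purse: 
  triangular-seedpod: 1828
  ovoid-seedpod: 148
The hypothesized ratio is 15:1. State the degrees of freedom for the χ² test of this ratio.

1

A goodness-of-fit test with 2 phenotype classes has df = 2 − 1 = 1.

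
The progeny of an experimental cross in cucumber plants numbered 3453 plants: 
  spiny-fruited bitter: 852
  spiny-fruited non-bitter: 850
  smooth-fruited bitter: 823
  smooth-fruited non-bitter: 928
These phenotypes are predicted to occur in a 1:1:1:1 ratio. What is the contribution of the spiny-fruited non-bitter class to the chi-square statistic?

Total ratio parts = 4. Expected numbers out of 3453:
  spiny-fruited bitter: 3453 × 1/4 = 863.25
  spiny-fruited non-bitter: 3453 × 1/4 = 863.25
  smooth-fruited bitter: 3453 × 1/4 = 863.25
  smooth-fruited non-bitter: 3453 × 1/4 = 863.25
Contribution of spiny-fruited non-bitter: (850 − 863.25)² / 863.25 = 0.2034

0.203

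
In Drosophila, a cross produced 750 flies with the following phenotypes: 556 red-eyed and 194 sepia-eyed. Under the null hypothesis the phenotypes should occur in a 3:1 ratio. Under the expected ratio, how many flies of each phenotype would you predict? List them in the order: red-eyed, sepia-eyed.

562.5, 187.5

Total ratio parts = 4. Expected numbers out of 750:
  red-eyed: 750 × 3/4 = 562.5
  sepia-eyed: 750 × 1/4 = 187.5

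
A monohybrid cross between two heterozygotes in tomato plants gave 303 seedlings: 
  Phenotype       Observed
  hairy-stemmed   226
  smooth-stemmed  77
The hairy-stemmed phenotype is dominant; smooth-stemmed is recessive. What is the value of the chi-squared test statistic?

0.028

For a monohybrid cross between heterozygotes with complete dominance, the expected phenotypic ratio is 3:1.
Under the 3:1 hypothesis (Σ ratio = 4, N = 303):
  hairy-stemmed: 303 × 3/4 = 227.25
  smooth-stemmed: 303 × 1/4 = 75.75
χ² = Σ (O − E)² / E
  hairy-stemmed: (226 − 227.25)² / 227.25 = 0.0069
  smooth-stemmed: (77 − 75.75)² / 75.75 = 0.0206
χ² = 0.0069 + 0.0206 = 0.0275 ≈ 0.028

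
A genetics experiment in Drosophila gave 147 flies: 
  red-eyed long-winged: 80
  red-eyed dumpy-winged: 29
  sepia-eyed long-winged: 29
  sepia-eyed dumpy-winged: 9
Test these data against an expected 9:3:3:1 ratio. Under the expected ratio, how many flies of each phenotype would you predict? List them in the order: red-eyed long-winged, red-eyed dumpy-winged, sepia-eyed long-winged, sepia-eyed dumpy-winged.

Total ratio parts = 16. Expected numbers out of 147:
  red-eyed long-winged: 147 × 9/16 = 82.6875
  red-eyed dumpy-winged: 147 × 3/16 = 27.5625
  sepia-eyed long-winged: 147 × 3/16 = 27.5625
  sepia-eyed dumpy-winged: 147 × 1/16 = 9.1875

82.6875, 27.5625, 27.5625, 9.1875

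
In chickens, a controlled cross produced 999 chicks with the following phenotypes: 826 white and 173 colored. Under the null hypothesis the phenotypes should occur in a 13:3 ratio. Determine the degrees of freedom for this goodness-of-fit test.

A goodness-of-fit test with 2 phenotype classes has df = 2 − 1 = 1.

1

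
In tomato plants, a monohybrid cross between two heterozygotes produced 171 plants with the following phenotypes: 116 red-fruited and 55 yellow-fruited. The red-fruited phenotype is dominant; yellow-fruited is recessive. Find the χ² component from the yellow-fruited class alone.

3.510

For a monohybrid cross between heterozygotes with complete dominance, the expected phenotypic ratio is 3:1.
Under the 3:1 hypothesis (Σ ratio = 4, N = 171):
  red-fruited: 171 × 3/4 = 128.25
  yellow-fruited: 171 × 1/4 = 42.75
Contribution of yellow-fruited: (55 − 42.75)² / 42.75 = 3.5102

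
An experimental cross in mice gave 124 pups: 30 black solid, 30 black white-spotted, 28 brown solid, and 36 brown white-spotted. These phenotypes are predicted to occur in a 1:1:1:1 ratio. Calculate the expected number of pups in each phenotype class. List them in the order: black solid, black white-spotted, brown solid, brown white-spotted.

31, 31, 31, 31

Expected counts for N = 124 under a 1:1:1:1 ratio (total parts = 4):
  black solid: 124 × 1/4 = 31
  black white-spotted: 124 × 1/4 = 31
  brown solid: 124 × 1/4 = 31
  brown white-spotted: 124 × 1/4 = 31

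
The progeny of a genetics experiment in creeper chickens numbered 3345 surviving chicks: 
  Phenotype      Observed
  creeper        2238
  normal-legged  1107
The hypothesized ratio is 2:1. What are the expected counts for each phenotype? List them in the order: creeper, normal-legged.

2230, 1115

Expected counts for N = 3345 under a 2:1 ratio (total parts = 3):
  creeper: 3345 × 2/3 = 2230
  normal-legged: 3345 × 1/3 = 1115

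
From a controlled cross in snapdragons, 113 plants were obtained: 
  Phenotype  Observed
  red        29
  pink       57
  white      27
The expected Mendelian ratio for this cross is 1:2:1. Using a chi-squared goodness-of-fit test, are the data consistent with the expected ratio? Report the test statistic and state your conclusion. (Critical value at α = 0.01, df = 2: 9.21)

Under the 1:2:1 hypothesis (Σ ratio = 4, N = 113):
  red: 113 × 1/4 = 28.25
  pink: 113 × 2/4 = 56.5
  white: 113 × 1/4 = 28.25
χ² = Σ (O − E)² / E
  red: (29 − 28.25)² / 28.25 = 0.0199
  pink: (57 − 56.5)² / 56.5 = 0.0044
  white: (27 − 28.25)² / 28.25 = 0.0553
χ² = 0.0199 + 0.0044 + 0.0553 = 0.0796 ≈ 0.080
Degrees of freedom = 3 − 1 = 2; critical value at α = 0.01 is 9.21.
Since 0.080 < 9.21, we fail to reject the null hypothesis — the data are consistent with the 1:2:1 ratio.

0.080; consistent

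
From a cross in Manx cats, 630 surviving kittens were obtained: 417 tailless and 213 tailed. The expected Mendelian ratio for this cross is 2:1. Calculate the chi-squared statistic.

Total ratio parts = 3. Expected numbers out of 630:
  tailless: 630 × 2/3 = 420
  tailed: 630 × 1/3 = 210
χ² = Σ (O − E)² / E
  tailless: (417 − 420)² / 420 = 0.0214
  tailed: (213 − 210)² / 210 = 0.0429
χ² = 0.0214 + 0.0429 = 0.0643 ≈ 0.064

0.064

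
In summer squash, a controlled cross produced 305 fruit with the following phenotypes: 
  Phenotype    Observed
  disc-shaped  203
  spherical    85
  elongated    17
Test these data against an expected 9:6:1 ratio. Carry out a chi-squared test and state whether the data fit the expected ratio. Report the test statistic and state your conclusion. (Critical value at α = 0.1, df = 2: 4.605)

13.528; not consistent

Under the 9:6:1 hypothesis (Σ ratio = 16, N = 305):
  disc-shaped: 305 × 9/16 = 171.5625
  spherical: 305 × 6/16 = 114.375
  elongated: 305 × 1/16 = 19.0625
χ² = Σ (O − E)² / E
  disc-shaped: (203 − 171.5625)² / 171.5625 = 5.7607
  spherical: (85 − 114.375)² / 114.375 = 7.5444
  elongated: (17 − 19.0625)² / 19.0625 = 0.2232
χ² = 5.7607 + 7.5444 + 0.2232 = 13.5283 ≈ 13.528
Degrees of freedom = 3 − 1 = 2; critical value at α = 0.1 is 4.605.
Since 13.528 > 4.605, we reject the null hypothesis — the data do not fit the 9:6:1 ratio.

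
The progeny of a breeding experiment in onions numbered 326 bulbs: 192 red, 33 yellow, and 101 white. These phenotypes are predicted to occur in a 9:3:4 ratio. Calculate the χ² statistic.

Total ratio parts = 16. Expected numbers out of 326:
  red: 326 × 9/16 = 183.375
  yellow: 326 × 3/16 = 61.125
  white: 326 × 4/16 = 81.5
χ² = Σ (O − E)² / E
  red: (192 − 183.375)² / 183.375 = 0.4057
  yellow: (33 − 61.125)² / 61.125 = 12.9410
  white: (101 − 81.5)² / 81.5 = 4.6656
χ² = 0.4057 + 12.9410 + 4.6656 = 18.0123 ≈ 18.012

18.012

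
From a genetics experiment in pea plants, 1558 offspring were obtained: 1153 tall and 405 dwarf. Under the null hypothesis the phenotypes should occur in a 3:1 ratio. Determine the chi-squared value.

0.822

Total ratio parts = 4. Expected numbers out of 1558:
  tall: 1558 × 3/4 = 1168.5
  dwarf: 1558 × 1/4 = 389.5
χ² = Σ (O − E)² / E
  tall: (1153 − 1168.5)² / 1168.5 = 0.2056
  dwarf: (405 − 389.5)² / 389.5 = 0.6168
χ² = 0.2056 + 0.6168 = 0.8224 ≈ 0.822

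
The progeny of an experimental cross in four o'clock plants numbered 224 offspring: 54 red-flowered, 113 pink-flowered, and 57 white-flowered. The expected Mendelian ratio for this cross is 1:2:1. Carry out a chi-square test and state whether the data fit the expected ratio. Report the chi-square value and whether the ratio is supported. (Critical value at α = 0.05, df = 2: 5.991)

Expected counts for N = 224 under a 1:2:1 ratio (total parts = 4):
  red-flowered: 224 × 1/4 = 56
  pink-flowered: 224 × 2/4 = 112
  white-flowered: 224 × 1/4 = 56
χ² = Σ (O − E)² / E
  red-flowered: (54 − 56)² / 56 = 0.0714
  pink-flowered: (113 − 112)² / 112 = 0.0089
  white-flowered: (57 − 56)² / 56 = 0.0179
χ² = 0.0714 + 0.0089 + 0.0179 = 0.0982 ≈ 0.098
Degrees of freedom = 3 − 1 = 2; critical value at α = 0.05 is 5.991.
Since 0.098 < 5.991, we fail to reject the null hypothesis — the data are consistent with the 1:2:1 ratio.

0.098; consistent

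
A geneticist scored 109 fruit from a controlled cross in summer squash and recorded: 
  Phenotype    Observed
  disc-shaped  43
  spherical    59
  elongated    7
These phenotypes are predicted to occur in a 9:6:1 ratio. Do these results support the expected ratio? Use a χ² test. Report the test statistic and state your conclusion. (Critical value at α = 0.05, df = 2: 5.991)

13.512; not consistent

The 9:6:1 ratio has 16 parts, so with N = 109 the expected counts are:
  disc-shaped: 109 × 9/16 = 61.3125
  spherical: 109 × 6/16 = 40.875
  elongated: 109 × 1/16 = 6.8125
χ² = Σ (O − E)² / E
  disc-shaped: (43 − 61.3125)² / 61.3125 = 5.4695
  spherical: (59 − 40.875)² / 40.875 = 8.0371
  elongated: (7 − 6.8125)² / 6.8125 = 0.0052
χ² = 5.4695 + 8.0371 + 0.0052 = 13.5118 ≈ 13.512
Degrees of freedom = 3 − 1 = 2; critical value at α = 0.05 is 5.991.
Since 13.512 > 5.991, we reject the null hypothesis — the data do not fit the 9:6:1 ratio.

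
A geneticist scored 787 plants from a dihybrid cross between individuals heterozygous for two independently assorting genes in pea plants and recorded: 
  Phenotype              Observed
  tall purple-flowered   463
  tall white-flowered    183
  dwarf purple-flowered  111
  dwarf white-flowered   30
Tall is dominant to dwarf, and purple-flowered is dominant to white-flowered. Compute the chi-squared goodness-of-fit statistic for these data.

25.987

A dihybrid F₂ with independent assortment and complete dominance at both loci gives a 9:3:3:1 phenotypic ratio.
Under the 9:3:3:1 hypothesis (Σ ratio = 16, N = 787):
  tall purple-flowered: 787 × 9/16 = 442.6875
  tall white-flowered: 787 × 3/16 = 147.5625
  dwarf purple-flowered: 787 × 3/16 = 147.5625
  dwarf white-flowered: 787 × 1/16 = 49.1875
χ² = Σ (O − E)² / E
  tall purple-flowered: (463 − 442.6875)² / 442.6875 = 0.9320
  tall white-flowered: (183 − 147.5625)² / 147.5625 = 8.5104
  dwarf purple-flowered: (111 − 147.5625)² / 147.5625 = 9.0593
  dwarf white-flowered: (30 − 49.1875)² / 49.1875 = 7.4848
χ² = 0.9320 + 8.5104 + 9.0593 + 7.4848 = 25.9865 ≈ 25.987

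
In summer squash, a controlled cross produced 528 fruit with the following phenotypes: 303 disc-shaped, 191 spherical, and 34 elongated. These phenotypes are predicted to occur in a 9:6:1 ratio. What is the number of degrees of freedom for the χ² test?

A goodness-of-fit test with 3 phenotype classes has df = 3 − 1 = 2.

2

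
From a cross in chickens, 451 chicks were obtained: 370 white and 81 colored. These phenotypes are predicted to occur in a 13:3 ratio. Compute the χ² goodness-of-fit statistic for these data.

Total ratio parts = 16. Expected numbers out of 451:
  white: 451 × 13/16 = 366.4375
  colored: 451 × 3/16 = 84.5625
χ² = Σ (O − E)² / E
  white: (370 − 366.4375)² / 366.4375 = 0.0346
  colored: (81 − 84.5625)² / 84.5625 = 0.1501
χ² = 0.0346 + 0.1501 = 0.1847 ≈ 0.185

0.185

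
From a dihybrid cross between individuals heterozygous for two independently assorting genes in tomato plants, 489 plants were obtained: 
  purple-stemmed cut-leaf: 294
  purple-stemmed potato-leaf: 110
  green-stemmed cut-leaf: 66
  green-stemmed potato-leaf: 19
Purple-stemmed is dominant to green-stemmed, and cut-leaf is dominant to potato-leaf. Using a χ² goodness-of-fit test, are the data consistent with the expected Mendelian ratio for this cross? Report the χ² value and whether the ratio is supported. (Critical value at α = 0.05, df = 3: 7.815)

A dihybrid F₂ with independent assortment and complete dominance at both loci gives a 9:3:3:1 phenotypic ratio.
Under the 9:3:3:1 hypothesis (Σ ratio = 16, N = 489):
  purple-stemmed cut-leaf: 489 × 9/16 = 275.0625
  purple-stemmed potato-leaf: 489 × 3/16 = 91.6875
  green-stemmed cut-leaf: 489 × 3/16 = 91.6875
  green-stemmed potato-leaf: 489 × 1/16 = 30.5625
χ² = Σ (O − E)² / E
  purple-stemmed cut-leaf: (294 − 275.0625)² / 275.0625 = 1.3038
  purple-stemmed potato-leaf: (110 − 91.6875)² / 91.6875 = 3.6575
  green-stemmed cut-leaf: (66 − 91.6875)² / 91.6875 = 7.1967
  green-stemmed potato-leaf: (19 − 30.5625)² / 30.5625 = 4.3744
χ² = 1.3038 + 3.6575 + 7.1967 + 4.3744 = 16.5324 ≈ 16.532
Degrees of freedom = 4 − 1 = 3; critical value at α = 0.05 is 7.815.
Since 16.532 > 7.815, we reject the null hypothesis — the data do not fit the 9:3:3:1 ratio.

16.532; not consistent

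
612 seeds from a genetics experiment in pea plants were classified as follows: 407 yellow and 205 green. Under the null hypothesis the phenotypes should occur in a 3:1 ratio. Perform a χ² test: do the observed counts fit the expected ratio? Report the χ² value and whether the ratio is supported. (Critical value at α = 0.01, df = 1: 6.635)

Under the 3:1 hypothesis (Σ ratio = 4, N = 612):
  yellow: 612 × 3/4 = 459
  green: 612 × 1/4 = 153
χ² = Σ (O − E)² / E
  yellow: (407 − 459)² / 459 = 5.8911
  green: (205 − 153)² / 153 = 17.6732
χ² = 5.8911 + 17.6732 = 23.5643 ≈ 23.564
Degrees of freedom = 2 − 1 = 1; critical value at α = 0.01 is 6.635.
Since 23.564 > 6.635, we reject the null hypothesis — the data do not fit the 3:1 ratio.

23.564; not consistent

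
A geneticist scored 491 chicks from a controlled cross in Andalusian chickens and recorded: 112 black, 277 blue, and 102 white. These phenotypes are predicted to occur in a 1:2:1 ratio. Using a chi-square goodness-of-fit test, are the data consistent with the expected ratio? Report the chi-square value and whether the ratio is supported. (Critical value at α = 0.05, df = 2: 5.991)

8.491; not consistent

Under the 1:2:1 hypothesis (Σ ratio = 4, N = 491):
  black: 491 × 1/4 = 122.75
  blue: 491 × 2/4 = 245.5
  white: 491 × 1/4 = 122.75
χ² = Σ (O − E)² / E
  black: (112 − 122.75)² / 122.75 = 0.9414
  blue: (277 − 245.5)² / 245.5 = 4.0418
  white: (102 − 122.75)² / 122.75 = 3.5076
χ² = 0.9414 + 4.0418 + 3.5076 = 8.4908 ≈ 8.491
Degrees of freedom = 3 − 1 = 2; critical value at α = 0.05 is 5.991.
Since 8.491 > 5.991, we reject the null hypothesis — the data do not fit the 1:2:1 ratio.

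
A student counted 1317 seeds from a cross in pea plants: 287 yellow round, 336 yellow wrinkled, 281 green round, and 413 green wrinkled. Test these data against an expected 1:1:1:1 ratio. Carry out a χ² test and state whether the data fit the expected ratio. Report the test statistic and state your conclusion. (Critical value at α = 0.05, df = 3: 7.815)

33.934; not consistent

The 1:1:1:1 ratio has 4 parts, so with N = 1317 the expected counts are:
  yellow round: 1317 × 1/4 = 329.25
  yellow wrinkled: 1317 × 1/4 = 329.25
  green round: 1317 × 1/4 = 329.25
  green wrinkled: 1317 × 1/4 = 329.25
χ² = Σ (O − E)² / E
  yellow round: (287 − 329.25)² / 329.25 = 5.4216
  yellow wrinkled: (336 − 329.25)² / 329.25 = 0.1384
  green round: (281 − 329.25)² / 329.25 = 7.0708
  green wrinkled: (413 − 329.25)² / 329.25 = 21.3032
χ² = 5.4216 + 0.1384 + 7.0708 + 21.3032 = 33.934
Degrees of freedom = 4 − 1 = 3; critical value at α = 0.05 is 7.815.
Since 33.934 > 7.815, we reject the null hypothesis — the data do not fit the 1:1:1:1 ratio.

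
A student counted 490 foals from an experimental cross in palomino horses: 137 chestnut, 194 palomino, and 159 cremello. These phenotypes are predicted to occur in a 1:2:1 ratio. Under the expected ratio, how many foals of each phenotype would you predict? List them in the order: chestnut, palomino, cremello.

Under the 1:2:1 hypothesis (Σ ratio = 4, N = 490):
  chestnut: 490 × 1/4 = 122.5
  palomino: 490 × 2/4 = 245
  cremello: 490 × 1/4 = 122.5

122.5, 245, 122.5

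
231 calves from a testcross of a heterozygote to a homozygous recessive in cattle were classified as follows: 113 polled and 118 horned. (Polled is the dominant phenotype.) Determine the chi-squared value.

0.108

A testcross of a heterozygote (Aa × aa) gives a 1:1 phenotypic ratio.
Expected counts for N = 231 under a 1:1 ratio (total parts = 2):
  polled: 231 × 1/2 = 115.5
  horned: 231 × 1/2 = 115.5
χ² = Σ (O − E)² / E
  polled: (113 − 115.5)² / 115.5 = 0.0541
  horned: (118 − 115.5)² / 115.5 = 0.0541
χ² = 0.0541 + 0.0541 = 0.1082 ≈ 0.108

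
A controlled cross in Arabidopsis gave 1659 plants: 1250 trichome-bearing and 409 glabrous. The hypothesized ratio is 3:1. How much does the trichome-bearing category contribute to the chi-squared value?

Under the 3:1 hypothesis (Σ ratio = 4, N = 1659):
  trichome-bearing: 1659 × 3/4 = 1244.25
  glabrous: 1659 × 1/4 = 414.75
Contribution of trichome-bearing: (1250 − 1244.25)² / 1244.25 = 0.0266

0.027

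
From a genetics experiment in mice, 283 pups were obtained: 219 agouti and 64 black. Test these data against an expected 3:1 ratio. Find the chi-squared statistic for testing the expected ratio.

Under the 3:1 hypothesis (Σ ratio = 4, N = 283):
  agouti: 283 × 3/4 = 212.25
  black: 283 × 1/4 = 70.75
χ² = Σ (O − E)² / E
  agouti: (219 − 212.25)² / 212.25 = 0.2147
  black: (64 − 70.75)² / 70.75 = 0.6440
χ² = 0.2147 + 0.6440 = 0.8587 ≈ 0.859

0.859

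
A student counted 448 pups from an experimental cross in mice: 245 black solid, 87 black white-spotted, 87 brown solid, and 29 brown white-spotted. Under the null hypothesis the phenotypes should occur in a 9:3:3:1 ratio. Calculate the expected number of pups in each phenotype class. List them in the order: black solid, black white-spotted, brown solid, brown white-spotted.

Total ratio parts = 16. Expected numbers out of 448:
  black solid: 448 × 9/16 = 252
  black white-spotted: 448 × 3/16 = 84
  brown solid: 448 × 3/16 = 84
  brown white-spotted: 448 × 1/16 = 28

252, 84, 84, 28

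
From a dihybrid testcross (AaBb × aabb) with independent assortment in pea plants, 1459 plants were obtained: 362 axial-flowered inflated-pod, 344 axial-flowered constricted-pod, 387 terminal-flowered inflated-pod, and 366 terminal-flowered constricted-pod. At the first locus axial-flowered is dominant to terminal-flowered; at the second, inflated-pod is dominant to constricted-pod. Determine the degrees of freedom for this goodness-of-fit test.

A dihybrid testcross with independent assortment gives a 1:1:1:1 ratio.
A goodness-of-fit test with 4 phenotype classes has df = 4 − 1 = 3.

3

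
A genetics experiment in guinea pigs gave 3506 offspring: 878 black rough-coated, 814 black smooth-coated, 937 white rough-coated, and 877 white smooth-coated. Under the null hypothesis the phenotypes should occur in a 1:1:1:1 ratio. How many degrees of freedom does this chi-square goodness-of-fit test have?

A goodness-of-fit test with 4 phenotype classes has df = 4 − 1 = 3.

3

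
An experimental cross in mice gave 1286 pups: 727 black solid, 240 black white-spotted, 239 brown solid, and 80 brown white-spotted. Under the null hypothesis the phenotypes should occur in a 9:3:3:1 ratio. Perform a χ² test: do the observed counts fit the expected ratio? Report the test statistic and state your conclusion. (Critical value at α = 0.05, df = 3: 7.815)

0.044; consistent

Total ratio parts = 16. Expected numbers out of 1286:
  black solid: 1286 × 9/16 = 723.375
  black white-spotted: 1286 × 3/16 = 241.125
  brown solid: 1286 × 3/16 = 241.125
  brown white-spotted: 1286 × 1/16 = 80.375
χ² = Σ (O − E)² / E
  black solid: (727 − 723.375)² / 723.375 = 0.0182
  black white-spotted: (240 − 241.125)² / 241.125 = 0.0052
  brown solid: (239 − 241.125)² / 241.125 = 0.0187
  brown white-spotted: (80 − 80.375)² / 80.375 = 0.0017
χ² = 0.0182 + 0.0052 + 0.0187 + 0.0017 = 0.0438 ≈ 0.044
Degrees of freedom = 4 − 1 = 3; critical value at α = 0.05 is 7.815.
Since 0.044 < 7.815, we fail to reject the null hypothesis — the data are consistent with the 9:3:3:1 ratio.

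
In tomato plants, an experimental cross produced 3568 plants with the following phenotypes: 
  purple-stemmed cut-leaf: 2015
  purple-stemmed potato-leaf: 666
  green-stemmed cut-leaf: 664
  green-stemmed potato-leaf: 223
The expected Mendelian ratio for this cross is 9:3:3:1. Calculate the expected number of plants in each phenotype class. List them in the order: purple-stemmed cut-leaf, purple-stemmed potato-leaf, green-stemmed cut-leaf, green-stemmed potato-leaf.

The 9:3:3:1 ratio has 16 parts, so with N = 3568 the expected counts are:
  purple-stemmed cut-leaf: 3568 × 9/16 = 2007
  purple-stemmed potato-leaf: 3568 × 3/16 = 669
  green-stemmed cut-leaf: 3568 × 3/16 = 669
  green-stemmed potato-leaf: 3568 × 1/16 = 223

2007, 669, 669, 223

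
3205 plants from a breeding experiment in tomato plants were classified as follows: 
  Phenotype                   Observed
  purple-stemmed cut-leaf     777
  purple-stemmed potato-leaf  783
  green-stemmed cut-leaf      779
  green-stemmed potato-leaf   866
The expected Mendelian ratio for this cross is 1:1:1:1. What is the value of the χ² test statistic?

The 1:1:1:1 ratio has 4 parts, so with N = 3205 the expected counts are:
  purple-stemmed cut-leaf: 3205 × 1/4 = 801.25
  purple-stemmed potato-leaf: 3205 × 1/4 = 801.25
  green-stemmed cut-leaf: 3205 × 1/4 = 801.25
  green-stemmed potato-leaf: 3205 × 1/4 = 801.25
χ² = Σ (O − E)² / E
  purple-stemmed cut-leaf: (777 − 801.25)² / 801.25 = 0.7339
  purple-stemmed potato-leaf: (783 − 801.25)² / 801.25 = 0.4157
  green-stemmed cut-leaf: (779 − 801.25)² / 801.25 = 0.6179
  green-stemmed potato-leaf: (866 − 801.25)² / 801.25 = 5.2325
χ² = 0.7339 + 0.4157 + 0.6179 + 5.2325 = 7.000

7.000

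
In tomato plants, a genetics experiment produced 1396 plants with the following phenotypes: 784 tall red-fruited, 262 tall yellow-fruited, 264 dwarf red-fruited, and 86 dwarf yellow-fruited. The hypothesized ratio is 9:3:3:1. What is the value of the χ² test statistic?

0.039

The 9:3:3:1 ratio has 16 parts, so with N = 1396 the expected counts are:
  tall red-fruited: 1396 × 9/16 = 785.25
  tall yellow-fruited: 1396 × 3/16 = 261.75
  dwarf red-fruited: 1396 × 3/16 = 261.75
  dwarf yellow-fruited: 1396 × 1/16 = 87.25
χ² = Σ (O − E)² / E
  tall red-fruited: (784 − 785.25)² / 785.25 = 0.0020
  tall yellow-fruited: (262 − 261.75)² / 261.75 = 0.0002
  dwarf red-fruited: (264 − 261.75)² / 261.75 = 0.0193
  dwarf yellow-fruited: (86 − 87.25)² / 87.25 = 0.0179
χ² = 0.0020 + 0.0002 + 0.0193 + 0.0179 = 0.0394 ≈ 0.039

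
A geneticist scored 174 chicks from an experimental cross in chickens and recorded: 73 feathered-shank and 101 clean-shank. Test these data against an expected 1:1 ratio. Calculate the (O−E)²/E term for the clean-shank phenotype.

Total ratio parts = 2. Expected numbers out of 174:
  feathered-shank: 174 × 1/2 = 87
  clean-shank: 174 × 1/2 = 87
Contribution of clean-shank: (101 − 87)² / 87 = 2.2529

2.253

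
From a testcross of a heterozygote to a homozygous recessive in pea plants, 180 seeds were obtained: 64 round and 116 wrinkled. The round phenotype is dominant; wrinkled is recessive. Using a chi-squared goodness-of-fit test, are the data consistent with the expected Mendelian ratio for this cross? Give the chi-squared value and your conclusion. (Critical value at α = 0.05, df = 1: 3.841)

15.022; not consistent

A testcross of a heterozygote (Aa × aa) gives a 1:1 phenotypic ratio.
Total ratio parts = 2. Expected numbers out of 180:
  round: 180 × 1/2 = 90
  wrinkled: 180 × 1/2 = 90
χ² = Σ (O − E)² / E
  round: (64 − 90)² / 90 = 7.5111
  wrinkled: (116 − 90)² / 90 = 7.5111
χ² = 7.5111 + 7.5111 = 15.0222 ≈ 15.022
Degrees of freedom = 2 − 1 = 1; critical value at α = 0.05 is 3.841.
Since 15.022 > 3.841, we reject the null hypothesis — the data do not fit the 1:1 ratio.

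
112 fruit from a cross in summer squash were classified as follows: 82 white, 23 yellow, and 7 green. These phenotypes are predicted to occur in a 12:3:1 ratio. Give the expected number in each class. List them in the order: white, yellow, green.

Expected counts for N = 112 under a 12:3:1 ratio (total parts = 16):
  white: 112 × 12/16 = 84
  yellow: 112 × 3/16 = 21
  green: 112 × 1/16 = 7

84, 21, 7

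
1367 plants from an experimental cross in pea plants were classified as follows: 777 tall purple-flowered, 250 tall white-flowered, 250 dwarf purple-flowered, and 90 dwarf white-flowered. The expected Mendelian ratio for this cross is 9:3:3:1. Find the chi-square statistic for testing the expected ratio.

Expected counts for N = 1367 under a 9:3:3:1 ratio (total parts = 16):
  tall purple-flowered: 1367 × 9/16 = 768.9375
  tall white-flowered: 1367 × 3/16 = 256.3125
  dwarf purple-flowered: 1367 × 3/16 = 256.3125
  dwarf white-flowered: 1367 × 1/16 = 85.4375
χ² = Σ (O − E)² / E
  tall purple-flowered: (777 − 768.9375)² / 768.9375 = 0.0845
  tall white-flowered: (250 − 256.3125)² / 256.3125 = 0.1555
  dwarf purple-flowered: (250 − 256.3125)² / 256.3125 = 0.1555
  dwarf white-flowered: (90 − 85.4375)² / 85.4375 = 0.2436
χ² = 0.0845 + 0.1555 + 0.1555 + 0.2436 = 0.6391 ≈ 0.639

0.639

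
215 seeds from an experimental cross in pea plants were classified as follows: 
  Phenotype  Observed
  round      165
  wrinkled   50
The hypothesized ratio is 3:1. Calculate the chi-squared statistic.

Under the 3:1 hypothesis (Σ ratio = 4, N = 215):
  round: 215 × 3/4 = 161.25
  wrinkled: 215 × 1/4 = 53.75
χ² = Σ (O − E)² / E
  round: (165 − 161.25)² / 161.25 = 0.0872
  wrinkled: (50 − 53.75)² / 53.75 = 0.2616
χ² = 0.0872 + 0.2616 = 0.3488 ≈ 0.349

0.349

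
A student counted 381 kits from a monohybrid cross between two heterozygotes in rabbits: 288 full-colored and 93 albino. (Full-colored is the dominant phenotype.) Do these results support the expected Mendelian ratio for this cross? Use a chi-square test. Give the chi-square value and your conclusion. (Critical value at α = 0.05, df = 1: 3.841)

For a monohybrid cross between heterozygotes with complete dominance, the expected phenotypic ratio is 3:1.
The 3:1 ratio has 4 parts, so with N = 381 the expected counts are:
  full-colored: 381 × 3/4 = 285.75
  albino: 381 × 1/4 = 95.25
χ² = Σ (O − E)² / E
  full-colored: (288 − 285.75)² / 285.75 = 0.0177
  albino: (93 − 95.25)² / 95.25 = 0.0531
χ² = 0.0177 + 0.0531 = 0.0708 ≈ 0.071
Degrees of freedom = 2 − 1 = 1; critical value at α = 0.05 is 3.841.
Since 0.071 < 3.841, we fail to reject the null hypothesis — the data are consistent with the 3:1 ratio.

0.071; consistent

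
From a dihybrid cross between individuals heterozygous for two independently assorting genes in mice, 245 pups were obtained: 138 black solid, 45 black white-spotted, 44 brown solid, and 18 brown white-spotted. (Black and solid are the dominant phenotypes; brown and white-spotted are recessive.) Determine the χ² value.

A dihybrid F₂ with independent assortment and complete dominance at both loci gives a 9:3:3:1 phenotypic ratio.
Total ratio parts = 16. Expected numbers out of 245:
  black solid: 245 × 9/16 = 137.8125
  black white-spotted: 245 × 3/16 = 45.9375
  brown solid: 245 × 3/16 = 45.9375
  brown white-spotted: 245 × 1/16 = 15.3125
χ² = Σ (O − E)² / E
  black solid: (138 − 137.8125)² / 137.8125 = 0.0003
  black white-spotted: (45 − 45.9375)² / 45.9375 = 0.0191
  brown solid: (44 − 45.9375)² / 45.9375 = 0.0817
  brown white-spotted: (18 − 15.3125)² / 15.3125 = 0.4717
χ² = 0.0003 + 0.0191 + 0.0817 + 0.4717 = 0.5728 ≈ 0.573

0.573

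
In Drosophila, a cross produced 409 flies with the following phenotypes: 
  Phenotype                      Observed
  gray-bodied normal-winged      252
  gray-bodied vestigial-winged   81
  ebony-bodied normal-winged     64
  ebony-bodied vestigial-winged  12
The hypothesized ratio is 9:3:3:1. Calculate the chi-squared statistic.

The 9:3:3:1 ratio has 16 parts, so with N = 409 the expected counts are:
  gray-bodied normal-winged: 409 × 9/16 = 230.0625
  gray-bodied vestigial-winged: 409 × 3/16 = 76.6875
  ebony-bodied normal-winged: 409 × 3/16 = 76.6875
  ebony-bodied vestigial-winged: 409 × 1/16 = 25.5625
χ² = Σ (O − E)² / E
  gray-bodied normal-winged: (252 − 230.0625)² / 230.0625 = 2.0918
  gray-bodied vestigial-winged: (81 − 76.6875)² / 76.6875 = 0.2425
  ebony-bodied normal-winged: (64 − 76.6875)² / 76.6875 = 2.0991
  ebony-bodied vestigial-winged: (12 − 25.5625)² / 25.5625 = 7.1958
χ² = 2.0918 + 0.2425 + 2.0991 + 7.1958 = 11.6292 ≈ 11.629

11.629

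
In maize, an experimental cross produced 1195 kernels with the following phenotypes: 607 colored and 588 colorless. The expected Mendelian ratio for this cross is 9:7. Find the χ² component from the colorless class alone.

8.128

The 9:7 ratio has 16 parts, so with N = 1195 the expected counts are:
  colored: 1195 × 9/16 = 672.1875
  colorless: 1195 × 7/16 = 522.8125
Contribution of colorless: (588 − 522.8125)² / 522.8125 = 8.1280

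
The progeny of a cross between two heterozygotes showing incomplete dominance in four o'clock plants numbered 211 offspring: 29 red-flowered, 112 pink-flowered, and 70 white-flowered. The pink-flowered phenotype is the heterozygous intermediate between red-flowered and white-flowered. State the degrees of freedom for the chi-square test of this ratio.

With incomplete dominance, a heterozygote × heterozygote cross gives a 1:2:1 phenotypic ratio.
A goodness-of-fit test with 3 phenotype classes has df = 3 − 1 = 2.

2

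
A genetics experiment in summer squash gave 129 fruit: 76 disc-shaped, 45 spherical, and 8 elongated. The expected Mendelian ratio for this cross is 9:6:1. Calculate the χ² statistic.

The 9:6:1 ratio has 16 parts, so with N = 129 the expected counts are:
  disc-shaped: 129 × 9/16 = 72.5625
  spherical: 129 × 6/16 = 48.375
  elongated: 129 × 1/16 = 8.0625
χ² = Σ (O − E)² / E
  disc-shaped: (76 − 72.5625)² / 72.5625 = 0.1628
  spherical: (45 − 48.375)² / 48.375 = 0.2355
  elongated: (8 − 8.0625)² / 8.0625 = 0.0005
χ² = 0.1628 + 0.2355 + 0.0005 = 0.3988 ≈ 0.399

0.399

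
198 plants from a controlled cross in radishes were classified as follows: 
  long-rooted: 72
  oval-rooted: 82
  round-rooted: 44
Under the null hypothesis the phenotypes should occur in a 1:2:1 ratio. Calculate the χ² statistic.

Under the 1:2:1 hypothesis (Σ ratio = 4, N = 198):
  long-rooted: 198 × 1/4 = 49.5
  oval-rooted: 198 × 2/4 = 99
  round-rooted: 198 × 1/4 = 49.5
χ² = Σ (O − E)² / E
  long-rooted: (72 − 49.5)² / 49.5 = 10.2273
  oval-rooted: (82 − 99)² / 99 = 2.9192
  round-rooted: (44 − 49.5)² / 49.5 = 0.6111
χ² = 10.2273 + 2.9192 + 0.6111 = 13.7576 ≈ 13.758

13.758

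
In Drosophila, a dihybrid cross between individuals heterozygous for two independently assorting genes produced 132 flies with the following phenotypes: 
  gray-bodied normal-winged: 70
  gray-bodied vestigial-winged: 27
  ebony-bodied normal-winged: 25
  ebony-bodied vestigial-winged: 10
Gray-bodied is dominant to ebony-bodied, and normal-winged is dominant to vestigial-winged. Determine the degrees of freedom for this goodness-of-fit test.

A dihybrid F₂ with independent assortment and complete dominance at both loci gives a 9:3:3:1 phenotypic ratio.
A goodness-of-fit test with 4 phenotype classes has df = 4 − 1 = 3.

3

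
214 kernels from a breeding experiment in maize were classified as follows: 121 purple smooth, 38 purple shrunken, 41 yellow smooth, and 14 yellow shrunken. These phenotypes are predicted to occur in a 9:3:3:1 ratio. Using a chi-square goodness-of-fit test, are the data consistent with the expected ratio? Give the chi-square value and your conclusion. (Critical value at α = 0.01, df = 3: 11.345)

0.164; consistent

Expected counts for N = 214 under a 9:3:3:1 ratio (total parts = 16):
  purple smooth: 214 × 9/16 = 120.375
  purple shrunken: 214 × 3/16 = 40.125
  yellow smooth: 214 × 3/16 = 40.125
  yellow shrunken: 214 × 1/16 = 13.375
χ² = Σ (O − E)² / E
  purple smooth: (121 − 120.375)² / 120.375 = 0.0032
  purple shrunken: (38 − 40.125)² / 40.125 = 0.1125
  yellow smooth: (41 − 40.125)² / 40.125 = 0.0191
  yellow shrunken: (14 − 13.375)² / 13.375 = 0.0292
χ² = 0.0032 + 0.1125 + 0.0191 + 0.0292 = 0.164
Degrees of freedom = 4 − 1 = 3; critical value at α = 0.01 is 11.345.
Since 0.164 < 11.345, we fail to reject the null hypothesis — the data are consistent with the 9:3:3:1 ratio.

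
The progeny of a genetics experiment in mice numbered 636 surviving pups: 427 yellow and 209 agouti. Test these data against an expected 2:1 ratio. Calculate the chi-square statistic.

Total ratio parts = 3. Expected numbers out of 636:
  yellow: 636 × 2/3 = 424
  agouti: 636 × 1/3 = 212
χ² = Σ (O − E)² / E
  yellow: (427 − 424)² / 424 = 0.0212
  agouti: (209 − 212)² / 212 = 0.0425
χ² = 0.0212 + 0.0425 = 0.0637 ≈ 0.064

0.064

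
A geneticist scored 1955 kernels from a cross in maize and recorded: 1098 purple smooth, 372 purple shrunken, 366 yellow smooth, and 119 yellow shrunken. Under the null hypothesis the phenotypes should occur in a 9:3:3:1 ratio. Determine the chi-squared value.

0.167

The 9:3:3:1 ratio has 16 parts, so with N = 1955 the expected counts are:
  purple smooth: 1955 × 9/16 = 1099.6875
  purple shrunken: 1955 × 3/16 = 366.5625
  yellow smooth: 1955 × 3/16 = 366.5625
  yellow shrunken: 1955 × 1/16 = 122.1875
χ² = Σ (O − E)² / E
  purple smooth: (1098 − 1099.6875)² / 1099.6875 = 0.0026
  purple shrunken: (372 − 366.5625)² / 366.5625 = 0.0807
  yellow smooth: (366 − 366.5625)² / 366.5625 = 0.0009
  yellow shrunken: (119 − 122.1875)² / 122.1875 = 0.0832
χ² = 0.0026 + 0.0807 + 0.0009 + 0.0832 = 0.1674 ≈ 0.167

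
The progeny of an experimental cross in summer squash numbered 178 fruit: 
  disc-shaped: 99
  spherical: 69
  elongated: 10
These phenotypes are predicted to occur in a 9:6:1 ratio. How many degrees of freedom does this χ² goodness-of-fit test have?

2

A goodness-of-fit test with 3 phenotype classes has df = 3 − 1 = 2.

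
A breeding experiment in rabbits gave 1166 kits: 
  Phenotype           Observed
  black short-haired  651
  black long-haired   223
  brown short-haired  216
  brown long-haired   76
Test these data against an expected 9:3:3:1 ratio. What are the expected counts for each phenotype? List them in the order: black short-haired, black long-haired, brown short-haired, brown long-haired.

655.875, 218.625, 218.625, 72.875

Expected counts for N = 1166 under a 9:3:3:1 ratio (total parts = 16):
  black short-haired: 1166 × 9/16 = 655.875
  black long-haired: 1166 × 3/16 = 218.625
  brown short-haired: 1166 × 3/16 = 218.625
  brown long-haired: 1166 × 1/16 = 72.875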